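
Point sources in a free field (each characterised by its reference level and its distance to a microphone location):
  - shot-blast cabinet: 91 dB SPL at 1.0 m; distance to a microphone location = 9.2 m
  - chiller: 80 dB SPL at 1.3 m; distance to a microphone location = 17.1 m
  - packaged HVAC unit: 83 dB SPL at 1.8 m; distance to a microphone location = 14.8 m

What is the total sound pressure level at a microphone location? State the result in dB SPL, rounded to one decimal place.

72.6 dB SPL

Propagate each source to the receiver with L = L_ref − 20·log₁₀(r/r_ref), then add intensities.
shot-blast cabinet: 91 − 20·log₁₀(9.2/1.0) = 91 − 19.28 = 71.72 dB SPL.
chiller: 80 − 20·log₁₀(17.1/1.3) = 80 − 22.38 = 57.62 dB SPL.
packaged HVAC unit: 83 − 20·log₁₀(14.8/1.8) = 83 − 18.30 = 64.70 dB SPL.
Σ 10^(L/10) = 1.840e+07 → L_total = 10·log₁₀(1.840e+07) = 72.65 dB SPL.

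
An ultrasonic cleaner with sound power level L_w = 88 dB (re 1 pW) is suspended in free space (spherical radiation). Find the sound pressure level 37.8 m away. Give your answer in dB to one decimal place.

45.5 dB

The power spreads over a sphere of area 4π·r², so L_p = L_w − 10·log₁₀(4π·r²).
4π·r² = 1.796e+04 m², 10·log₁₀ of that is 42.542 dB.
L_p = 88 − 42.542 = 45.46 dB.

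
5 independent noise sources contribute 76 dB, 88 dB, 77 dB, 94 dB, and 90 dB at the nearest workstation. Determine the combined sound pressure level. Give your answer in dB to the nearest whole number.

Incoherent sources combine by intensity addition: L_total = 10·log₁₀(Σ 10^(L_i/10)).
Σ 10^(L/10) = 10^(76/10) + 10^(88/10) + 10^(77/10) + 10^(94/10) + 10^(90/10) = 4.233e+09.
L_total = 10·log₁₀(4.233e+09) = 96.27 dB.

96 dB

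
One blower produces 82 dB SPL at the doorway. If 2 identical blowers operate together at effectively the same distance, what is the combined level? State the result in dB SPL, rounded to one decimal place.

L_total = L₁ + 10·log₁₀ N for N identical incoherent sources.
L_total = 82 + 10·log₁₀(2) = 82 + 3.010 = 85.01 dB SPL.

85.0 dB SPL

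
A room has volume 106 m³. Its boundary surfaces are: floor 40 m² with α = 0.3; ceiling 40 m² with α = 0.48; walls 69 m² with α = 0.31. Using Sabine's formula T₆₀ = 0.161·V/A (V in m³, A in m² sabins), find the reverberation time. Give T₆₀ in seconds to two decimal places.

Summing Sᵢαᵢ: 40·0.3 + 40·0.48 + 69·0.31 = 52.59 m².
T₆₀ = 0.161 × 106 / 52.59 = 0.325 s.

0.32 s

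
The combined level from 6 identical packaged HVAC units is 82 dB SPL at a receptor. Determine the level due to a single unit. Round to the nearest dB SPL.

For N identical incoherent sources L_total = L₁ + 10·log₁₀ N, so L₁ = 82 − 10·log₁₀(6) = 82 − 7.782.

74 dB SPL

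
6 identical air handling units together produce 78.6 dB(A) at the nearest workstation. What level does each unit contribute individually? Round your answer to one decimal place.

70.8 dB(A)

For N identical incoherent sources L_total = L₁ + 10·log₁₀ N, so L₁ = 78.6 − 10·log₁₀(6) = 78.6 − 7.782.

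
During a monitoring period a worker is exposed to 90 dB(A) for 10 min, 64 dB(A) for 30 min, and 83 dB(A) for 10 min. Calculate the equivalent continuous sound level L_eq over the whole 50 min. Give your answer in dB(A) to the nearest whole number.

84 dB(A)

The energy average is taken in the linear domain: L_eq = 10·log₁₀[(Σ tᵢ·10^(Lᵢ/10))/T], T = 50 min.
Σ tᵢ·10^(Lᵢ/10) = 10·10^(90/10) + 30·10^(64/10) + 10·10^(83/10) = 1.207e+10.
L_eq = 10·log₁₀(1.207e+10/50) = 83.83 dB(A).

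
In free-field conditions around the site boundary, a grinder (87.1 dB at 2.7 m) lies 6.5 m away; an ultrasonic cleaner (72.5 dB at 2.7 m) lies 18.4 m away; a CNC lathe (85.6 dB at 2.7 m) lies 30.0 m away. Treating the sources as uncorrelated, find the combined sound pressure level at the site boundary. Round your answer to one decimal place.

First find each source's level at the receiver (point-source: −20·log₁₀(r/r_ref)), then combine on an intensity basis.
grinder: 87.1 − 20·log₁₀(6.5/2.7) = 87.1 − 7.63 = 79.47 dB.
ultrasonic cleaner: 72.5 − 20·log₁₀(18.4/2.7) = 72.5 − 16.67 = 55.83 dB.
CNC lathe: 85.6 − 20·log₁₀(30.0/2.7) = 85.6 − 20.92 = 64.68 dB.
Σ 10^(L/10) = 9.182e+07 → L_total = 10·log₁₀(9.182e+07) = 79.63 dB.

79.6 dB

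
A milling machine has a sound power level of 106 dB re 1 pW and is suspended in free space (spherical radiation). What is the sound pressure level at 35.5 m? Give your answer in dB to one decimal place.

64.0 dB

Free-field spherical radiation: L_p = L_w − 10·log₁₀(4π·r²), r = 35.5 m.
4π·r² = 1.584e+04 m², 10·log₁₀ of that is 41.997 dB.
L_p = 106 − 41.997 = 64.00 dB.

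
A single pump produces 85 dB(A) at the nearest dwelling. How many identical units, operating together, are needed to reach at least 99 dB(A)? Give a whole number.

N identical sources give L₁ + 10·log₁₀ N, so require 10·log₁₀ N ≥ 99 − 85 = 14.0 dB.
N ≥ 10^(14.0/10) = 25.119, so N = 26.

26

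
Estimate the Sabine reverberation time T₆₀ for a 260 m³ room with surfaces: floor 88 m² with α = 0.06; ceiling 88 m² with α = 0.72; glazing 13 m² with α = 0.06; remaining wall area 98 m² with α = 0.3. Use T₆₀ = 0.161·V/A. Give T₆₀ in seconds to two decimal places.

Summing Sᵢαᵢ: 88·0.06 + 88·0.72 + 13·0.06 + 98·0.3 = 98.82 m².
T₆₀ = 0.161·V/A = 0.161·260/98.82 = 0.424 s.

0.42 s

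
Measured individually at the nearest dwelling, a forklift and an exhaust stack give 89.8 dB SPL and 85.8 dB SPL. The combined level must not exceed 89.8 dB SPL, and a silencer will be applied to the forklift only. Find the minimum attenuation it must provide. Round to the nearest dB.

The untreated sources together contribute 10^(85.8/10) = 3.802e+08, i.e. 85.80 dB SPL.
To meet 89.8 dB SPL overall, the treated forklift may contribute at most 10^(89.8/10) − 3.802e+08 = 5.748e+08, i.e. 87.60 dB SPL.
Required insertion loss = 89.8 − 87.60 = 2.20 dB.

2 dB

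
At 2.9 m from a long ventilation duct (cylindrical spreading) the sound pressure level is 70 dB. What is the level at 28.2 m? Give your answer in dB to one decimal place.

60.1 dB

Line-source attenuation: ΔL = 10·log₁₀(r₂/r₁) = 10·log₁₀(28.2/2.9) = 9.879 dB.
L₂ = 70 − 10·log₁₀(28.2/2.9) = 70 − 9.879 = 60.12 dB.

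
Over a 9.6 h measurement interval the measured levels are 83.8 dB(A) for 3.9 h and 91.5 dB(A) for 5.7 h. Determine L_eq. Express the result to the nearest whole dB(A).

90 dB(A)

The energy average is taken in the linear domain: L_eq = 10·log₁₀[(Σ tᵢ·10^(Lᵢ/10))/T], T = 9.6 h.
Σ tᵢ·10^(Lᵢ/10) = 3.9·10^(83.8/10) + 5.7·10^(91.5/10) = 8.987e+09.
L_eq = 10·log₁₀(8.987e+09/9.6) = 89.71 dB(A).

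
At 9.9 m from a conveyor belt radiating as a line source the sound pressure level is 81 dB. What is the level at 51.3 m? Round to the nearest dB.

For a line source, L₂ = L₁ − 10·log₁₀(r₂/r₁).
L₂ = 81 − 10·log₁₀(51.3/9.9) = 81 − 7.145 = 73.86 dB.

74 dB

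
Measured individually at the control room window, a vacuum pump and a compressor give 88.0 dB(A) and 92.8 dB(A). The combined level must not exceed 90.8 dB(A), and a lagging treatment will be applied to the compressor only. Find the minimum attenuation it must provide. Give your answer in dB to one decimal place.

Everything except the compressor sums to 10^(88.0/10) = 6.310e+08 in linear terms, 88.00 dB(A).
To meet 90.8 dB(A) overall, the treated compressor may contribute at most 10^(90.8/10) − 6.310e+08 = 5.713e+08, i.e. 87.57 dB(A).
So the compressor must be reduced from 92.8 to 87.57 dB(A): IL = 5.23 dB.

5.2 dB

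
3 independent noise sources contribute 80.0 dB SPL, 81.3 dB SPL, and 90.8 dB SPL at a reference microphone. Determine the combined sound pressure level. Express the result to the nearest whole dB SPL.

Incoherent sources combine by intensity addition: L_total = 10·log₁₀(Σ 10^(L_i/10)).
Σ 10^(L/10) = 10^(80.0/10) + 10^(81.3/10) + 10^(90.8/10) = 1.437e+09.
L_total = 10·log₁₀(1.437e+09) = 91.58 dB SPL.

92 dB SPL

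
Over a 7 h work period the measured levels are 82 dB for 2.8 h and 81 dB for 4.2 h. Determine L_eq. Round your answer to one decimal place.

81.4 dB

The energy average is taken in the linear domain: L_eq = 10·log₁₀[(Σ tᵢ·10^(Lᵢ/10))/T], T = 7 h.
Σ tᵢ·10^(Lᵢ/10) = 2.8·10^(82/10) + 4.2·10^(81/10) = 9.725e+08.
L_eq = 10·log₁₀(9.725e+08/7) = 81.43 dB.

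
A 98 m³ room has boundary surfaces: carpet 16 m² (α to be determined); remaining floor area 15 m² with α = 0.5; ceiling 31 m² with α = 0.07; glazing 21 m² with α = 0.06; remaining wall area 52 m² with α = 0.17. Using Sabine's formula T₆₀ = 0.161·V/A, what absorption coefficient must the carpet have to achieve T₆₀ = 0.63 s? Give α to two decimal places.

0.33

From T₆₀ = 0.161·V/A, the target T₆₀ = 0.63 s needs A = 0.161·98/0.63 = 25.04 m².
Absorption from the other surfaces = 15·0.5 + 31·0.07 + 21·0.06 + 52·0.17 = 19.77 m², so the carpet must supply 5.27 m² over 16 m².
α = 5.27/16 = 0.330.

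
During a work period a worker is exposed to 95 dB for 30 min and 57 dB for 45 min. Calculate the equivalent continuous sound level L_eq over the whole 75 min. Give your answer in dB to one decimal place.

91.0 dB

The energy average is taken in the linear domain: L_eq = 10·log₁₀[(Σ tᵢ·10^(Lᵢ/10))/T], T = 75 min.
Σ tᵢ·10^(Lᵢ/10) = 30·10^(95/10) + 45·10^(57/10) = 9.489e+10.
L_eq = 10·log₁₀(9.489e+10/75) = 91.02 dB.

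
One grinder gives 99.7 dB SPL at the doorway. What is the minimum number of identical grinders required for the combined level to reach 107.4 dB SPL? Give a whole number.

6

The shortfall is 107.4 − 99.7 = 7.7 dB, and N units add 10·log₁₀ N, so need 10·log₁₀ N ≥ 7.7.
N ≥ 10^(7.7/10) = 5.888, so N = 6.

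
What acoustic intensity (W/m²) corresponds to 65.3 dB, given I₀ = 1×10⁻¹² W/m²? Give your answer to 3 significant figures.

3.39e-06 W/m²

I = I₀·10^(L/10) = 10⁻¹² × 10^(65.3/10) = 10^(-5.470).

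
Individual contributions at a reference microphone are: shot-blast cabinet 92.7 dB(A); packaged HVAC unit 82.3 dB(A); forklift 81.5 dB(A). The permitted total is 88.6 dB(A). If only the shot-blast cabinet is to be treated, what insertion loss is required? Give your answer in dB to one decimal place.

6.5 dB

Fixed contribution from the other sources: Σ 10^(L/10) = 10^(82.3/10) + 10^(81.5/10) = 3.111e+08 (84.93 dB(A)).
To meet 88.6 dB(A) overall, the treated shot-blast cabinet may contribute at most 10^(88.6/10) − 3.111e+08 = 4.134e+08, i.e. 86.16 dB(A).
So the shot-blast cabinet must be reduced from 92.7 to 86.16 dB(A): IL = 6.54 dB.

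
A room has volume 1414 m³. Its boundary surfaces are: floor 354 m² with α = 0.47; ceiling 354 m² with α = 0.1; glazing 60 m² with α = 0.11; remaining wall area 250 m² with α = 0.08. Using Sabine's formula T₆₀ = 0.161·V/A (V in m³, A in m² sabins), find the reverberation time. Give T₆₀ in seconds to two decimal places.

Total absorption A = 354·0.47 + 354·0.1 + 60·0.11 + 250·0.08 = 228.38 m² sabins.
T₆₀ = 0.161·V/A = 0.161·1414/228.38 = 0.997 s.

1.00 s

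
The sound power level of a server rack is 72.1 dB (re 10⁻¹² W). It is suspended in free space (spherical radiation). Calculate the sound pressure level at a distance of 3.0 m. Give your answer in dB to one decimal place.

L_p = L_w − 10·log₁₀(4π·r²) with r = 3.0 m.
4π·r² = 113.1 m², 10·log₁₀ of that is 20.535 dB.
L_p = 72.1 − 20.535 = 51.57 dB.

51.6 dB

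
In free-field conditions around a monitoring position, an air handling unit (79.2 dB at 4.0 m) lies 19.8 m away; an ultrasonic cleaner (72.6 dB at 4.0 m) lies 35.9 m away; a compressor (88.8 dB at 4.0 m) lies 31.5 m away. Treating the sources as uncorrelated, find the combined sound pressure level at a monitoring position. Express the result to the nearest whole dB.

72 dB

Propagate each source to the receiver with L = L_ref − 20·log₁₀(r/r_ref), then add intensities.
air handling unit: 79.2 − 20·log₁₀(19.8/4.0) = 79.2 − 13.89 = 65.31 dB.
ultrasonic cleaner: 72.6 − 20·log₁₀(35.9/4.0) = 72.6 − 19.06 = 53.54 dB.
compressor: 88.8 − 20·log₁₀(31.5/4.0) = 88.8 − 17.93 = 70.87 dB.
Σ 10^(L/10) = 1.585e+07 → L_total = 10·log₁₀(1.585e+07) = 72.00 dB.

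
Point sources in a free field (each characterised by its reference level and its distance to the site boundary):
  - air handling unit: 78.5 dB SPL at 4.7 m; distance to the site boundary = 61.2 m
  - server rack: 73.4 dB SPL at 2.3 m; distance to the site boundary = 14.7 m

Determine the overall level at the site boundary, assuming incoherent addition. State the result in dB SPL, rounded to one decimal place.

59.8 dB SPL

First find each source's level at the receiver (point-source: −20·log₁₀(r/r_ref)), then combine on an intensity basis.
air handling unit: 78.5 − 20·log₁₀(61.2/4.7) = 78.5 − 22.29 = 56.21 dB SPL.
server rack: 73.4 − 20·log₁₀(14.7/2.3) = 73.4 − 16.11 = 57.29 dB SPL.
Σ 10^(L/10) = 9.531e+05 → L_total = 10·log₁₀(9.531e+05) = 59.79 dB SPL.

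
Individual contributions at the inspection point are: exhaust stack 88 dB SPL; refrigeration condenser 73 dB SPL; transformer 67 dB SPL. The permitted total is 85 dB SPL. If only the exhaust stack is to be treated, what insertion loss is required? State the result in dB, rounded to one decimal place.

Everything except the exhaust stack sums to 10^(73/10) + 10^(67/10) = 2.496e+07 in linear terms, 73.97 dB SPL.
The limit corresponds to 10^(85/10) = 3.162e+08; subtracting the fixed part leaves 2.913e+08 for the exhaust stack, i.e. 84.64 dB SPL.
So the exhaust stack must be reduced from 88 to 84.64 dB SPL: IL = 3.36 dB.

3.4 dB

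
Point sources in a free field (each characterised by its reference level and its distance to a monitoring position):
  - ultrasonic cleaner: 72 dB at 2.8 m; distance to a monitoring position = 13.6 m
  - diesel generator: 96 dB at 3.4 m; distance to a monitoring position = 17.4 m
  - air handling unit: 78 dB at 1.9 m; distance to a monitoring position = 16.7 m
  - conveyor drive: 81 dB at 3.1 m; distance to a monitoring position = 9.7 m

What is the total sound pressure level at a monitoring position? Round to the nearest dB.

Propagate each source to the receiver with L = L_ref − 20·log₁₀(r/r_ref), then add intensities.
ultrasonic cleaner: 72 − 20·log₁₀(13.6/2.8) = 72 − 13.73 = 58.27 dB.
diesel generator: 96 − 20·log₁₀(17.4/3.4) = 96 − 14.18 = 81.82 dB.
air handling unit: 78 − 20·log₁₀(16.7/1.9) = 78 − 18.88 = 59.12 dB.
conveyor drive: 81 − 20·log₁₀(9.7/3.1) = 81 − 9.91 = 71.09 dB.
Σ 10^(L/10) = 1.664e+08 → L_total = 10·log₁₀(1.664e+08) = 82.21 dB.

82 dB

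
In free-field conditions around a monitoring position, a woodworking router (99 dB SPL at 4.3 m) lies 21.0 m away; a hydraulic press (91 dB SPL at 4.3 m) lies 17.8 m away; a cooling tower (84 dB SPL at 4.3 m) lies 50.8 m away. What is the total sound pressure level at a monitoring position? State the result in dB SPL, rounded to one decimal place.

Apply inverse-square spreading to bring every level to the receiver, then sum 10^(L/10).
woodworking router: 99 − 20·log₁₀(21.0/4.3) = 99 − 13.78 = 85.22 dB SPL.
hydraulic press: 91 − 20·log₁₀(17.8/4.3) = 91 − 12.34 = 78.66 dB SPL.
cooling tower: 84 − 20·log₁₀(50.8/4.3) = 84 − 21.45 = 62.55 dB SPL.
Σ 10^(L/10) = 4.083e+08 → L_total = 10·log₁₀(4.083e+08) = 86.11 dB SPL.

86.1 dB SPL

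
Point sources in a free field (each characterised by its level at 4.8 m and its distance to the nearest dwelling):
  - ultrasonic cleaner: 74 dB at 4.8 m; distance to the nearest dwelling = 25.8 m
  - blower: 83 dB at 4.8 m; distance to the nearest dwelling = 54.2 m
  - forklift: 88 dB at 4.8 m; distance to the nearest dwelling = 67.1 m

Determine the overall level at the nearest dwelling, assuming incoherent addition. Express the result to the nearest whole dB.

68 dB

First find each source's level at the receiver (point-source: −20·log₁₀(r/r_ref)), then combine on an intensity basis.
ultrasonic cleaner: 74 − 20·log₁₀(25.8/4.8) = 74 − 14.61 = 59.39 dB.
blower: 83 − 20·log₁₀(54.2/4.8) = 83 − 21.06 = 61.94 dB.
forklift: 88 − 20·log₁₀(67.1/4.8) = 88 − 22.91 = 65.09 dB.
Σ 10^(L/10) = 5.663e+06 → L_total = 10·log₁₀(5.663e+06) = 67.53 dB.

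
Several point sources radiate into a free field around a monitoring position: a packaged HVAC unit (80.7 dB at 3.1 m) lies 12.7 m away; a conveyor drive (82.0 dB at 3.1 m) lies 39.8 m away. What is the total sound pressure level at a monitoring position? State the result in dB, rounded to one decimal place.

69.0 dB

Apply inverse-square spreading to bring every level to the receiver, then sum 10^(L/10).
packaged HVAC unit: 80.7 − 20·log₁₀(12.7/3.1) = 80.7 − 12.25 = 68.45 dB.
conveyor drive: 82.0 − 20·log₁₀(39.8/3.1) = 82.0 − 22.17 = 59.83 dB.
Σ 10^(L/10) = 7.962e+06 → L_total = 10·log₁₀(7.962e+06) = 69.01 dB.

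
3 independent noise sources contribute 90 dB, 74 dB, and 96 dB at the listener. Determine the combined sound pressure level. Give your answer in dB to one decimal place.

97.0 dB

Incoherent sources combine by intensity addition: L_total = 10·log₁₀(Σ 10^(L_i/10)).
Σ 10^(L/10) = 10^(90/10) + 10^(74/10) + 10^(96/10) = 5.006e+09.
L_total = 10·log₁₀(5.006e+09) = 97.00 dB.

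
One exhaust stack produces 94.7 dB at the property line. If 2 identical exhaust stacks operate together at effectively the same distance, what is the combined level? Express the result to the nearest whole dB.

98 dB

With 2 equal, uncorrelated contributions the intensity is 2× that of one unit, giving a rise of 10·log₁₀ 2.
L_total = 94.7 + 10·log₁₀(2) = 94.7 + 3.010 = 97.71 dB.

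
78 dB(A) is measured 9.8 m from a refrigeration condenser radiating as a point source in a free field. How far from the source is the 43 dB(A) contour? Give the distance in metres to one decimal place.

551.1 m

The 35.0 dB drop corresponds to a distance ratio of 10^(35.0/20) for a point source.
r₂ = 9.8·10^((78−43)/20) = 9.8·10^(35.0/20) = 551.09 m.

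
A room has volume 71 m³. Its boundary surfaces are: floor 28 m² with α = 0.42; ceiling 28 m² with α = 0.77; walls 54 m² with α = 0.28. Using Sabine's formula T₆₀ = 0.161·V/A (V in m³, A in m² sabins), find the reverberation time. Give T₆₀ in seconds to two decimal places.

Total absorption A = 28·0.42 + 28·0.77 + 54·0.28 = 48.44 m² sabins.
T₆₀ = 0.161 × 71 / 48.44 = 0.236 s.

0.24 s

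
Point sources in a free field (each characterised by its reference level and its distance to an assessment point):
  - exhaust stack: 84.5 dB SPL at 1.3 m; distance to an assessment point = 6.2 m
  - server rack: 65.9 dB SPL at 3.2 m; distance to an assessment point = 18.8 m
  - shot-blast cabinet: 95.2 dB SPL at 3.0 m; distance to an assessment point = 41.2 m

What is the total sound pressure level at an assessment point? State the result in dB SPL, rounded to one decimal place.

Apply inverse-square spreading to bring every level to the receiver, then sum 10^(L/10).
exhaust stack: 84.5 − 20·log₁₀(6.2/1.3) = 84.5 − 13.57 = 70.93 dB SPL.
server rack: 65.9 − 20·log₁₀(18.8/3.2) = 65.9 − 15.38 = 50.52 dB SPL.
shot-blast cabinet: 95.2 − 20·log₁₀(41.2/3.0) = 95.2 − 22.76 = 72.44 dB SPL.
Σ 10^(L/10) = 3.006e+07 → L_total = 10·log₁₀(3.006e+07) = 74.78 dB SPL.

74.8 dB SPL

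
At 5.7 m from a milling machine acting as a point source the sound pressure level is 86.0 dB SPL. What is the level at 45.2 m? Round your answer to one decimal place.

Spherical spreading from a point source gives a 20·log₁₀(r₂/r₁) drop.
L₂ = 86.0 − 20·log₁₀(45.2/5.7) = 86.0 − 17.985 = 68.01 dB SPL.

68.0 dB SPL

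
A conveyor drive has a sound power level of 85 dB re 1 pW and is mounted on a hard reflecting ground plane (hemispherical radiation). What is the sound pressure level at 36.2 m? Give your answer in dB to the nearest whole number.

L_p = L_w − 10·log₁₀(2π·r²) with r = 36.2 m.
2π·r² = 8234 m², 10·log₁₀ of that is 39.156 dB.
L_p = 85 − 39.156 = 45.84 dB.

46 dB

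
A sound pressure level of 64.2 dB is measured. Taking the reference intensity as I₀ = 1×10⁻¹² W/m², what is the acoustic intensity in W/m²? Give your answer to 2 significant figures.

2.6e-06 W/m²

L = 10·log₁₀(I/I₀) ⇒ I = I₀·10^(L/10) = 10⁻¹² × 10^6.42.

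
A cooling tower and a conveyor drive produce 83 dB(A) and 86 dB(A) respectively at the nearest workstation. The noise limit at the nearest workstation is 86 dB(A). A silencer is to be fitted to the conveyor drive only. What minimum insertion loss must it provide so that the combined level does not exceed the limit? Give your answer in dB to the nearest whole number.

Fixed contribution from the other source: Σ 10^(L/10) = 10^(83/10) = 1.995e+08 (83.00 dB(A)).
The limit corresponds to 10^(86/10) = 3.981e+08; subtracting the fixed part leaves 1.986e+08 for the conveyor drive, i.e. 82.98 dB(A).
So the conveyor drive must be reduced from 86 to 82.98 dB(A): IL = 3.02 dB.

3 dB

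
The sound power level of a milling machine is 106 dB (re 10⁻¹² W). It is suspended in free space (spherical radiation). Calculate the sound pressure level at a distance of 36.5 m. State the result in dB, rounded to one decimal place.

The power spreads over a sphere of area 4π·r², so L_p = L_w − 10·log₁₀(4π·r²).
4π·r² = 1.674e+04 m², 10·log₁₀ of that is 42.238 dB.
L_p = 106 − 42.238 = 63.76 dB.

63.8 dB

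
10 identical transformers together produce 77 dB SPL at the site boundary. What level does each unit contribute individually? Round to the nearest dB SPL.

67 dB SPL

Dividing the total intensity by 10 lowers the level by 10·log₁₀ 10 = 10.000 dB: L₁ = 77 − 10.000.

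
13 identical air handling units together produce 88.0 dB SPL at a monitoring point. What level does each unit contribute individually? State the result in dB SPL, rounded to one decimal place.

For N identical incoherent sources L_total = L₁ + 10·log₁₀ N, so L₁ = 88.0 − 10·log₁₀(13) = 88.0 − 11.139.

76.9 dB SPL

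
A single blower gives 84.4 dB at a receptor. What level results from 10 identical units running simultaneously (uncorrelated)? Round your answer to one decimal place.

94.4 dB

N identical incoherent sources raise the level by 10·log₁₀ N.
L_total = 84.4 + 10·log₁₀(10) = 84.4 + 10.000 = 94.40 dB.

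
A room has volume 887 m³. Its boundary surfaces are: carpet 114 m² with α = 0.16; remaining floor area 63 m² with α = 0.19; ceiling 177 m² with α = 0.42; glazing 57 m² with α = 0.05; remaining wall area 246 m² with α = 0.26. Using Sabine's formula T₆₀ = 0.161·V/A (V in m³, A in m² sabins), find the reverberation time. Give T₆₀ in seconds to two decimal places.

0.83 s

Summing Sᵢαᵢ: 114·0.16 + 63·0.19 + 177·0.42 + 57·0.05 + 246·0.26 = 171.36 m².
T₆₀ = 0.161·V/A = 0.161·887/171.36 = 0.833 s.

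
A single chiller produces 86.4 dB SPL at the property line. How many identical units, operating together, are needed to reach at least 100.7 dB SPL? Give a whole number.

The shortfall is 100.7 − 86.4 = 14.3 dB, and N units add 10·log₁₀ N, so need 10·log₁₀ N ≥ 14.3.
N ≥ 10^(14.3/10) = 26.915, so N = 27.

27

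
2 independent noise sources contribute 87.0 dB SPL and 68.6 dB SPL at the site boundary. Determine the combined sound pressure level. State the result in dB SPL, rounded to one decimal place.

Incoherent sources combine by intensity addition: L_total = 10·log₁₀(Σ 10^(L_i/10)).
Σ 10^(L/10) = 10^(87.0/10) + 10^(68.6/10) = 5.084e+08.
L_total = 10·log₁₀(5.084e+08) = 87.06 dB SPL.

87.1 dB SPL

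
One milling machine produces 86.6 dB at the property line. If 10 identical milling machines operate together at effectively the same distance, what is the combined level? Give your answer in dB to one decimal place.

L_total = L₁ + 10·log₁₀ N for N identical incoherent sources.
L_total = 86.6 + 10·log₁₀(10) = 86.6 + 10.000 = 96.60 dB.

96.6 dB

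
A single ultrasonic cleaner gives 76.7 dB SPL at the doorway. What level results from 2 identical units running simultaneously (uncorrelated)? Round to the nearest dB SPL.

With 2 equal, uncorrelated contributions the intensity is 2× that of one unit, giving a rise of 10·log₁₀ 2.
L_total = 76.7 + 10·log₁₀(2) = 76.7 + 3.010 = 79.71 dB SPL.

80 dB SPL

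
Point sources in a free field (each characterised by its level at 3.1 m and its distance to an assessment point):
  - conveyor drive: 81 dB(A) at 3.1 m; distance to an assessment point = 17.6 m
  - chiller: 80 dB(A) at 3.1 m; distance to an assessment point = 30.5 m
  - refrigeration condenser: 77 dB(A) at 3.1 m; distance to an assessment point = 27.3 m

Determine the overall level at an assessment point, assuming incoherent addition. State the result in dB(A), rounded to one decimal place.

67.5 dB(A)

First find each source's level at the receiver (point-source: −20·log₁₀(r/r_ref)), then combine on an intensity basis.
conveyor drive: 81 − 20·log₁₀(17.6/3.1) = 81 − 15.08 = 65.92 dB(A).
chiller: 80 − 20·log₁₀(30.5/3.1) = 80 − 19.86 = 60.14 dB(A).
refrigeration condenser: 77 − 20·log₁₀(27.3/3.1) = 77 − 18.90 = 58.10 dB(A).
Σ 10^(L/10) = 5.585e+06 → L_total = 10·log₁₀(5.585e+06) = 67.47 dB(A).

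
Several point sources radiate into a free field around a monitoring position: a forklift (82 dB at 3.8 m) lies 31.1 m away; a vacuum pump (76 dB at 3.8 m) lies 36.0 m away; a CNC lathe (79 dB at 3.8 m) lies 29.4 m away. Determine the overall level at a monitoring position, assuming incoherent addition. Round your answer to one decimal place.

66.2 dB

First find each source's level at the receiver (point-source: −20·log₁₀(r/r_ref)), then combine on an intensity basis.
forklift: 82 − 20·log₁₀(31.1/3.8) = 82 − 18.26 = 63.74 dB.
vacuum pump: 76 − 20·log₁₀(36.0/3.8) = 76 − 19.53 = 56.47 dB.
CNC lathe: 79 − 20·log₁₀(29.4/3.8) = 79 − 17.77 = 61.23 dB.
Σ 10^(L/10) = 4.137e+06 → L_total = 10·log₁₀(4.137e+06) = 66.17 dB.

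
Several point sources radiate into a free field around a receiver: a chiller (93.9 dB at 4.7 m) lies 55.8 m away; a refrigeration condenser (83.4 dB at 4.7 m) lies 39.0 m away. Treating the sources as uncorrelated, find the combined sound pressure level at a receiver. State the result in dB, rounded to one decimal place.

73.1 dB

Apply inverse-square spreading to bring every level to the receiver, then sum 10^(L/10).
chiller: 93.9 − 20·log₁₀(55.8/4.7) = 93.9 − 21.49 = 72.41 dB.
refrigeration condenser: 83.4 − 20·log₁₀(39.0/4.7) = 83.4 − 18.38 = 65.02 dB.
Σ 10^(L/10) = 2.059e+07 → L_total = 10·log₁₀(2.059e+07) = 73.14 dB.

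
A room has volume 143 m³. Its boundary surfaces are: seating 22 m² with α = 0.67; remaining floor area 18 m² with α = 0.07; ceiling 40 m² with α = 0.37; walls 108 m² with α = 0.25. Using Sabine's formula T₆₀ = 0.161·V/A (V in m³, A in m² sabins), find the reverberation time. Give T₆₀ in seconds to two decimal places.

Summing Sᵢαᵢ: 22·0.67 + 18·0.07 + 40·0.37 + 108·0.25 = 57.80 m².
T₆₀ = 0.161·V/A = 0.161·143/57.80 = 0.398 s.

0.40 s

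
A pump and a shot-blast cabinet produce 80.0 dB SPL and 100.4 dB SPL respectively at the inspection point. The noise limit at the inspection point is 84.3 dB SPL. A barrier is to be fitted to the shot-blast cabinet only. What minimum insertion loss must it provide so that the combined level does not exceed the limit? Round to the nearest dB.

Everything except the shot-blast cabinet sums to 10^(80.0/10) = 1.000e+08 in linear terms, 80.00 dB SPL.
The limit corresponds to 10^(84.3/10) = 2.692e+08; subtracting the fixed part leaves 1.692e+08 for the shot-blast cabinet, i.e. 82.28 dB SPL.
Required insertion loss = 100.4 − 82.28 = 18.12 dB.

18 dB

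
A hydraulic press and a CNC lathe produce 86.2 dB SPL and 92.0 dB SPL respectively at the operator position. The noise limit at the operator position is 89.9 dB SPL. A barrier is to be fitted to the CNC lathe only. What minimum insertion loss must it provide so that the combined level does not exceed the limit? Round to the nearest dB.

Fixed contribution from the other source: Σ 10^(L/10) = 10^(86.2/10) = 4.169e+08 (86.20 dB SPL).
The limit corresponds to 10^(89.9/10) = 9.772e+08; subtracting the fixed part leaves 5.604e+08 for the CNC lathe, i.e. 87.48 dB SPL.
So the CNC lathe must be reduced from 92.0 to 87.48 dB SPL: IL = 4.52 dB.

5 dB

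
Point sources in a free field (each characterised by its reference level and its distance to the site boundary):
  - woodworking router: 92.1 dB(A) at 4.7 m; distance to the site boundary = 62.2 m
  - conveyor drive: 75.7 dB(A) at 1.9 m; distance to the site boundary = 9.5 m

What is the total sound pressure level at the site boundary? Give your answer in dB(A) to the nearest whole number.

70 dB(A)

Propagate each source to the receiver with L = L_ref − 20·log₁₀(r/r_ref), then add intensities.
woodworking router: 92.1 − 20·log₁₀(62.2/4.7) = 92.1 − 22.43 = 69.67 dB(A).
conveyor drive: 75.7 − 20·log₁₀(9.5/1.9) = 75.7 − 13.98 = 61.72 dB(A).
Σ 10^(L/10) = 1.075e+07 → L_total = 10·log₁₀(1.075e+07) = 70.31 dB(A).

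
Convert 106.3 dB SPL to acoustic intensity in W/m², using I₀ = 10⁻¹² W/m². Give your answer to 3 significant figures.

I/I₀ = 10^(106.3/10) = 4.266e+10, so I = 4.266e+10 × 10⁻¹² W/m².

0.0427 W/m²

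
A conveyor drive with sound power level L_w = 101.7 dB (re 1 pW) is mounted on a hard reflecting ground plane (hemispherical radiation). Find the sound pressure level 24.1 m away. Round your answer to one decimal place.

66.1 dB

Free-field hemispherical radiation: L_p = L_w − 10·log₁₀(2π·r²), r = 24.1 m.
2π·r² = 3649 m², 10·log₁₀ of that is 35.622 dB.
L_p = 101.7 − 35.622 = 66.08 dB.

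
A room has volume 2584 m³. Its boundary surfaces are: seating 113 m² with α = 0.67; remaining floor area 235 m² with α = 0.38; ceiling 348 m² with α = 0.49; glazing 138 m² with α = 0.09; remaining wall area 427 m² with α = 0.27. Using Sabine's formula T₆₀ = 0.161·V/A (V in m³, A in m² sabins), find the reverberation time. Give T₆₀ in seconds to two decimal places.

0.90 s

Summing Sᵢαᵢ: 113·0.67 + 235·0.38 + 348·0.49 + 138·0.09 + 427·0.27 = 463.24 m².
T₆₀ = 0.161 × 2584 / 463.24 = 0.898 s.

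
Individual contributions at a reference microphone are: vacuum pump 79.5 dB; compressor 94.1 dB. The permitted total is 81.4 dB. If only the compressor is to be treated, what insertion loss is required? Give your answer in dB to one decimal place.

Fixed contribution from the other source: Σ 10^(L/10) = 10^(79.5/10) = 8.913e+07 (79.50 dB).
The limit corresponds to 10^(81.4/10) = 1.380e+08; subtracting the fixed part leaves 4.891e+07 for the compressor, i.e. 76.89 dB.
So the compressor must be reduced from 94.1 to 76.89 dB: IL = 17.21 dB.

17.2 dB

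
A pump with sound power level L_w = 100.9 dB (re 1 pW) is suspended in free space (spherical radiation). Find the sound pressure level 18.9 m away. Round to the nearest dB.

64 dB

The power spreads over a sphere of area 4π·r², so L_p = L_w − 10·log₁₀(4π·r²).
4π·r² = 4489 m², 10·log₁₀ of that is 36.521 dB.
L_p = 100.9 − 36.521 = 64.38 dB.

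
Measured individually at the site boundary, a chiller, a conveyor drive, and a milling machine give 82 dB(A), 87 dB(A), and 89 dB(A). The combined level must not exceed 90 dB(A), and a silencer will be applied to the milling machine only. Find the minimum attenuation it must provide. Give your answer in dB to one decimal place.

3.7 dB

Everything except the milling machine sums to 10^(82/10) + 10^(87/10) = 6.597e+08 in linear terms, 88.19 dB(A).
To meet 90 dB(A) overall, the treated milling machine may contribute at most 10^(90/10) − 6.597e+08 = 3.403e+08, i.e. 85.32 dB(A).
So the milling machine must be reduced from 89 to 85.32 dB(A): IL = 3.68 dB.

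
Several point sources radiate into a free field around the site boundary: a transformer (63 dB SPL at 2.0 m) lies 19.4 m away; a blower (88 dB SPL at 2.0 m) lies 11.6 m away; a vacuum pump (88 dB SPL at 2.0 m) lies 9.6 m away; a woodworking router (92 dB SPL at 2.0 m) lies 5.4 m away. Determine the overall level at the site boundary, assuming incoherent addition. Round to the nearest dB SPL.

Apply inverse-square spreading to bring every level to the receiver, then sum 10^(L/10).
transformer: 63 − 20·log₁₀(19.4/2.0) = 63 − 19.74 = 43.26 dB SPL.
blower: 88 − 20·log₁₀(11.6/2.0) = 88 − 15.27 = 72.73 dB SPL.
vacuum pump: 88 − 20·log₁₀(9.6/2.0) = 88 − 13.62 = 74.38 dB SPL.
woodworking router: 92 − 20·log₁₀(5.4/2.0) = 92 − 8.63 = 83.37 dB SPL.
Σ 10^(L/10) = 2.636e+08 → L_total = 10·log₁₀(2.636e+08) = 84.21 dB SPL.

84 dB SPL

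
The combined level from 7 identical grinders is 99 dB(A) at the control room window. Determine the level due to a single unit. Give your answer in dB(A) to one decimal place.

90.5 dB(A)

Dividing the total intensity by 7 lowers the level by 10·log₁₀ 7 = 8.451 dB: L₁ = 99 − 8.451.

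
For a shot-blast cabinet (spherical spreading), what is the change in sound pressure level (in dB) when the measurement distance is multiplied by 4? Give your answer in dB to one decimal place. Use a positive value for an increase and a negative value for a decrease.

With spherical spreading the level changes by −20·log₁₀(r₂/r₁).
ΔL = −20·log₁₀(4) = -12.04 dB.

-12.0 dB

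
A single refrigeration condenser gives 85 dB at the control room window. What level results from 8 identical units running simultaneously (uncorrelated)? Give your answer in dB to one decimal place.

N identical incoherent sources raise the level by 10·log₁₀ N.
L_total = 85 + 10·log₁₀(8) = 85 + 9.031 = 94.03 dB.

94.0 dB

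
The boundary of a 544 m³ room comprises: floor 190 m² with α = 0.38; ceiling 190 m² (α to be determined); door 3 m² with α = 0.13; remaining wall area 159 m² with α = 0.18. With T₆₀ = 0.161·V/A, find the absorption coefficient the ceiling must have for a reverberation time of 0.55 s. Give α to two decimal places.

From T₆₀ = 0.161·V/A, the target T₆₀ = 0.55 s needs A = 0.161·544/0.55 = 159.24 m².
Absorption from the other surfaces = 190·0.38 + 3·0.13 + 159·0.18 = 101.21 m², so the ceiling must supply 58.03 m² over 190 m².
α = 58.03/190 = 0.305.

0.31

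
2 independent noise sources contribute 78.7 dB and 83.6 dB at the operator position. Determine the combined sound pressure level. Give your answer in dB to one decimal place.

84.8 dB

Incoherent sources combine by intensity addition: L_total = 10·log₁₀(Σ 10^(L_i/10)).
Σ 10^(L/10) = 10^(78.7/10) + 10^(83.6/10) = 3.032e+08.
L_total = 10·log₁₀(3.032e+08) = 84.82 dB.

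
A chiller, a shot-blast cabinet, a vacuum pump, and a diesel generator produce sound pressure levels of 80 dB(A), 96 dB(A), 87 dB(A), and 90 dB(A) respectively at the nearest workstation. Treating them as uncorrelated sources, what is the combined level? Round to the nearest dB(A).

Incoherent sources combine by intensity addition: L_total = 10·log₁₀(Σ 10^(L_i/10)).
Σ 10^(L/10) = 10^(80/10) + 10^(96/10) + 10^(87/10) + 10^(90/10) = 5.582e+09.
L_total = 10·log₁₀(5.582e+09) = 97.47 dB(A).

97 dB(A)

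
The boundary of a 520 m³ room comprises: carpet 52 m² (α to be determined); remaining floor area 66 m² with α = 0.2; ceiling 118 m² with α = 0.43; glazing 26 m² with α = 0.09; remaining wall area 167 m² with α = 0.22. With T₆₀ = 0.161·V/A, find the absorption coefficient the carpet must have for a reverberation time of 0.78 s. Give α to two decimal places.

0.08

Required total absorption A = 0.161·520/0.78 = 107.33 m².
Absorption from the other surfaces = 66·0.2 + 118·0.43 + 26·0.09 + 167·0.22 = 103.02 m², so the carpet must supply 4.31 m² over 52 m².
α = 4.31/52 = 0.083.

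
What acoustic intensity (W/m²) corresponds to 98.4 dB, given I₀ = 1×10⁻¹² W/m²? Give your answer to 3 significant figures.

0.00692 W/m²

L = 10·log₁₀(I/I₀) ⇒ I = I₀·10^(L/10) = 10⁻¹² × 10^9.84.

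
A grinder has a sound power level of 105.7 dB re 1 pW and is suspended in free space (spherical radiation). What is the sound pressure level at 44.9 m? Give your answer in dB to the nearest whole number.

Free-field spherical radiation: L_p = L_w − 10·log₁₀(4π·r²), r = 44.9 m.
4π·r² = 2.533e+04 m², 10·log₁₀ of that is 44.037 dB.
L_p = 105.7 − 44.037 = 61.66 dB.

62 dB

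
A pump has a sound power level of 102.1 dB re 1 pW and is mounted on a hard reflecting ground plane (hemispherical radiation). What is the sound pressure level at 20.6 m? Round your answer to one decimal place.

The power spreads over a hemisphere of area 2π·r², so L_p = L_w − 10·log₁₀(2π·r²).
2π·r² = 2666 m², 10·log₁₀ of that is 34.259 dB.
L_p = 102.1 − 34.259 = 67.84 dB.

67.8 dB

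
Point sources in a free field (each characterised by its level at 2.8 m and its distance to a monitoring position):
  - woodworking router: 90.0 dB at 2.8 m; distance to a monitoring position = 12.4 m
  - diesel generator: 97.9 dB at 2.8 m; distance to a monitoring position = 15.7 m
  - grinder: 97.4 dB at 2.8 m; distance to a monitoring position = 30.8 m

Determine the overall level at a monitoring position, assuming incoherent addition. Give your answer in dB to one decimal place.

Propagate each source to the receiver with L = L_ref − 20·log₁₀(r/r_ref), then add intensities.
woodworking router: 90.0 − 20·log₁₀(12.4/2.8) = 90.0 − 12.93 = 77.07 dB.
diesel generator: 97.9 − 20·log₁₀(15.7/2.8) = 97.9 − 14.97 = 82.93 dB.
grinder: 97.4 − 20·log₁₀(30.8/2.8) = 97.4 − 20.83 = 76.57 dB.
Σ 10^(L/10) = 2.925e+08 → L_total = 10·log₁₀(2.925e+08) = 84.66 dB.

84.7 dB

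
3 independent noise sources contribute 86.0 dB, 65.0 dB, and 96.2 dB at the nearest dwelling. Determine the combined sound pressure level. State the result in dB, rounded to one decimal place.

Incoherent sources combine by intensity addition: L_total = 10·log₁₀(Σ 10^(L_i/10)).
Σ 10^(L/10) = 10^(86.0/10) + 10^(65.0/10) + 10^(96.2/10) = 4.570e+09.
L_total = 10·log₁₀(4.570e+09) = 96.60 dB.

96.6 dB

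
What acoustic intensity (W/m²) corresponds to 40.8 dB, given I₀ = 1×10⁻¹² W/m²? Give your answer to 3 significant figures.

I = I₀·10^(L/10) = 10⁻¹² × 10^(40.8/10) = 10^(-7.920).

1.20e-08 W/m²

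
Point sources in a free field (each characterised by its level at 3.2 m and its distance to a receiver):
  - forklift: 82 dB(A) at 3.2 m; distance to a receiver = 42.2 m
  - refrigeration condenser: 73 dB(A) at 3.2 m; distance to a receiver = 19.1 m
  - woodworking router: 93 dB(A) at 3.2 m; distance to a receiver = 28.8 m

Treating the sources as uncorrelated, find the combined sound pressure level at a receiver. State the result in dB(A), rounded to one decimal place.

74.2 dB(A)

Apply inverse-square spreading to bring every level to the receiver, then sum 10^(L/10).
forklift: 82 − 20·log₁₀(42.2/3.2) = 82 − 22.40 = 59.60 dB(A).
refrigeration condenser: 73 − 20·log₁₀(19.1/3.2) = 73 − 15.52 = 57.48 dB(A).
woodworking router: 93 − 20·log₁₀(28.8/3.2) = 93 − 19.08 = 73.92 dB(A).
Σ 10^(L/10) = 2.610e+07 → L_total = 10·log₁₀(2.610e+07) = 74.17 dB(A).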